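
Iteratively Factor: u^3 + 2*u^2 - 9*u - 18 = (u + 3)*(u^2 - u - 6) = (u - 3)*(u + 3)*(u + 2)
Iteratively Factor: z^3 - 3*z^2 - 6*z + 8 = (z + 2)*(z^2 - 5*z + 4) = (z - 1)*(z + 2)*(z - 4)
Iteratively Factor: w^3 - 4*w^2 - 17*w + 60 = (w - 3)*(w^2 - w - 20) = (w - 3)*(w + 4)*(w - 5)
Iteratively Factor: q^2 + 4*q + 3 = (q + 1)*(q + 3)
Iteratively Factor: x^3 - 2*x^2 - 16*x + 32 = (x + 4)*(x^2 - 6*x + 8) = (x - 2)*(x + 4)*(x - 4)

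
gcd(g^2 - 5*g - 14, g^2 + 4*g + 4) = g + 2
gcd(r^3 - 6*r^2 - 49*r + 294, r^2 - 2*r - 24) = r - 6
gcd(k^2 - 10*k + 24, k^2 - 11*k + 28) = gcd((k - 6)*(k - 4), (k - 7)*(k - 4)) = k - 4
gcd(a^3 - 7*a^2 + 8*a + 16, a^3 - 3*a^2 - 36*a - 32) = a + 1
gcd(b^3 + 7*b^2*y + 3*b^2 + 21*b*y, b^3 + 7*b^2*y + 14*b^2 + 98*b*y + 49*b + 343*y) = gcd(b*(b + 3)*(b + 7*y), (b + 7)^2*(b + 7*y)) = b + 7*y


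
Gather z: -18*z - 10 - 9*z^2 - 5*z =-9*z^2 - 23*z - 10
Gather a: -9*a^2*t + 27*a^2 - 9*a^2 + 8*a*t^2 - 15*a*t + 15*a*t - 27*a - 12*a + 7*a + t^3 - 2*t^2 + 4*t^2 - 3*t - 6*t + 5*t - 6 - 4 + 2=a^2*(18 - 9*t) + a*(8*t^2 - 32) + t^3 + 2*t^2 - 4*t - 8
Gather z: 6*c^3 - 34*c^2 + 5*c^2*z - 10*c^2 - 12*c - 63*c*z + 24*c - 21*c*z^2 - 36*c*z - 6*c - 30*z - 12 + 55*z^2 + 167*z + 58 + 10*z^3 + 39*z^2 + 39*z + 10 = 6*c^3 - 44*c^2 + 6*c + 10*z^3 + z^2*(94 - 21*c) + z*(5*c^2 - 99*c + 176) + 56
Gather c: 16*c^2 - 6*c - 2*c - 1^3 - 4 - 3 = 16*c^2 - 8*c - 8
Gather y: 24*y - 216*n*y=y*(24 - 216*n)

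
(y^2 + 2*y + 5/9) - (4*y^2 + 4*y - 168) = -3*y^2 - 2*y + 1517/9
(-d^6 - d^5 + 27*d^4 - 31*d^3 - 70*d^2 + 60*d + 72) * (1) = -d^6 - d^5 + 27*d^4 - 31*d^3 - 70*d^2 + 60*d + 72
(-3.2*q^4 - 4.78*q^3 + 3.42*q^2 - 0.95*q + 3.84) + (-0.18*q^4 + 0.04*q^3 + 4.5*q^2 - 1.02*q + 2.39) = -3.38*q^4 - 4.74*q^3 + 7.92*q^2 - 1.97*q + 6.23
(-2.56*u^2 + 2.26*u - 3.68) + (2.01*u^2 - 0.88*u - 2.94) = -0.55*u^2 + 1.38*u - 6.62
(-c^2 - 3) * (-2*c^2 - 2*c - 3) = 2*c^4 + 2*c^3 + 9*c^2 + 6*c + 9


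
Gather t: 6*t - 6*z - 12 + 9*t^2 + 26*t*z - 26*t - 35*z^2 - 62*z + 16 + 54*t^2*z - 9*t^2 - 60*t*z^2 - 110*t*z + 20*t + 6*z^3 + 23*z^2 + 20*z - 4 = 54*t^2*z + t*(-60*z^2 - 84*z) + 6*z^3 - 12*z^2 - 48*z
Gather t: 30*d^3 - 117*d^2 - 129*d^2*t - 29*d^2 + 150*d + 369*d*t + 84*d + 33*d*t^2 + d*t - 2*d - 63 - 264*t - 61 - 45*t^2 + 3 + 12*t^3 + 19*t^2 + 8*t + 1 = 30*d^3 - 146*d^2 + 232*d + 12*t^3 + t^2*(33*d - 26) + t*(-129*d^2 + 370*d - 256) - 120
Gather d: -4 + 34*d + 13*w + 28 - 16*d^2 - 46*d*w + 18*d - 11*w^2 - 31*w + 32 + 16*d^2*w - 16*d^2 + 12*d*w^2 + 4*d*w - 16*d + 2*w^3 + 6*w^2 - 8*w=d^2*(16*w - 32) + d*(12*w^2 - 42*w + 36) + 2*w^3 - 5*w^2 - 26*w + 56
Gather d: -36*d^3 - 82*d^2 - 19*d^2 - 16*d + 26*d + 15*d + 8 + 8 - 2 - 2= -36*d^3 - 101*d^2 + 25*d + 12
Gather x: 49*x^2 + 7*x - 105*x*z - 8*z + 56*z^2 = 49*x^2 + x*(7 - 105*z) + 56*z^2 - 8*z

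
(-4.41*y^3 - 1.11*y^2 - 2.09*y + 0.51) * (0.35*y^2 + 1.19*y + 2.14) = -1.5435*y^5 - 5.6364*y^4 - 11.4898*y^3 - 4.684*y^2 - 3.8657*y + 1.0914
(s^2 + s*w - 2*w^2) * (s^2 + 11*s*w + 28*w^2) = s^4 + 12*s^3*w + 37*s^2*w^2 + 6*s*w^3 - 56*w^4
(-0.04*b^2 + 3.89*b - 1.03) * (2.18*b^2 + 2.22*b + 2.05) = -0.0872*b^4 + 8.3914*b^3 + 6.3084*b^2 + 5.6879*b - 2.1115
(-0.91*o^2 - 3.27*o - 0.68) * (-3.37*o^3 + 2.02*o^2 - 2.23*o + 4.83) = 3.0667*o^5 + 9.1817*o^4 - 2.2845*o^3 + 1.5232*o^2 - 14.2777*o - 3.2844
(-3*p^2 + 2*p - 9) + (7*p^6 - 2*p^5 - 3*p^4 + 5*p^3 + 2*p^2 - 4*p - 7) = 7*p^6 - 2*p^5 - 3*p^4 + 5*p^3 - p^2 - 2*p - 16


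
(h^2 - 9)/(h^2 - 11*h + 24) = (h + 3)/(h - 8)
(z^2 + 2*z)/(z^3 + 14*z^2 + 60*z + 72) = z/(z^2 + 12*z + 36)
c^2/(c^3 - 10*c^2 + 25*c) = c/(c^2 - 10*c + 25)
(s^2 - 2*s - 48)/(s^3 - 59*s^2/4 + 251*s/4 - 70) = 4*(s + 6)/(4*s^2 - 27*s + 35)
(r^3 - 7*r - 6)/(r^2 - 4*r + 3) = (r^2 + 3*r + 2)/(r - 1)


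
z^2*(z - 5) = z^3 - 5*z^2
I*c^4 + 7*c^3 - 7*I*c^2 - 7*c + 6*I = (c - 1)*(c - 6*I)*(c - I)*(I*c + I)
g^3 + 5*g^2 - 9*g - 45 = (g - 3)*(g + 3)*(g + 5)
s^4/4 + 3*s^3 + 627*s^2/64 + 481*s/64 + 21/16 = (s/4 + 1)*(s + 1/4)*(s + 3/4)*(s + 7)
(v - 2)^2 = v^2 - 4*v + 4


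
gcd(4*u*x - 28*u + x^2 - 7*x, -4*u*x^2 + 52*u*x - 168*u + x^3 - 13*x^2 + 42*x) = x - 7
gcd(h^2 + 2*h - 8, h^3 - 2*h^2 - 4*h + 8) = h - 2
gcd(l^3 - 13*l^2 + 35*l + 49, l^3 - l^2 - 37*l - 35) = l^2 - 6*l - 7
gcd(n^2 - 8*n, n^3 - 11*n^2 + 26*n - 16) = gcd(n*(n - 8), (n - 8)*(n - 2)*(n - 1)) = n - 8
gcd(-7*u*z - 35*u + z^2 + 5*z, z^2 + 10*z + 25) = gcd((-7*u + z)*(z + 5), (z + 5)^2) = z + 5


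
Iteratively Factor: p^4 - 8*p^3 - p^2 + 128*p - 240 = (p - 4)*(p^3 - 4*p^2 - 17*p + 60) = (p - 4)*(p - 3)*(p^2 - p - 20) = (p - 5)*(p - 4)*(p - 3)*(p + 4)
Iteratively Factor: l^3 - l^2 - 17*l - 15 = (l + 1)*(l^2 - 2*l - 15) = (l - 5)*(l + 1)*(l + 3)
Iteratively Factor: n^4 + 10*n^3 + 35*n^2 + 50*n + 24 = (n + 1)*(n^3 + 9*n^2 + 26*n + 24) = (n + 1)*(n + 4)*(n^2 + 5*n + 6) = (n + 1)*(n + 2)*(n + 4)*(n + 3)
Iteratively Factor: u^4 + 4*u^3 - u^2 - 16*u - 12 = (u + 3)*(u^3 + u^2 - 4*u - 4) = (u + 2)*(u + 3)*(u^2 - u - 2) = (u + 1)*(u + 2)*(u + 3)*(u - 2)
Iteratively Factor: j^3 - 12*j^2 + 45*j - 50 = (j - 5)*(j^2 - 7*j + 10) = (j - 5)^2*(j - 2)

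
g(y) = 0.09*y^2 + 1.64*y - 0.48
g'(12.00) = 3.80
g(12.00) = 32.16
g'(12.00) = 3.80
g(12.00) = 32.16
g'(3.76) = 2.32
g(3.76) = 6.96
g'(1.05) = 1.83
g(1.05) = 1.34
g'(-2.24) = 1.24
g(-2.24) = -3.70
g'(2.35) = 2.06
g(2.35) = 3.87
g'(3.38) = 2.25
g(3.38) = 6.09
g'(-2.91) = 1.12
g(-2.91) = -4.49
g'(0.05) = 1.65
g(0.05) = -0.40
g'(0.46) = 1.72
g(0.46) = 0.29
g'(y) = 0.18*y + 1.64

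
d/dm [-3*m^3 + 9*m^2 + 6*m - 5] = -9*m^2 + 18*m + 6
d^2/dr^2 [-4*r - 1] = 0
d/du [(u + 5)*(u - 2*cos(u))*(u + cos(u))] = -(u + 5)*(u - 2*cos(u))*(sin(u) - 1) + (u + 5)*(u + cos(u))*(2*sin(u) + 1) + (u - 2*cos(u))*(u + cos(u))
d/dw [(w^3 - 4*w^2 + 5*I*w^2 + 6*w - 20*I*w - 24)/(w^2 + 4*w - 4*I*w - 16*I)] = (w^4 + w^3*(8 - 8*I) + w^2*(-2 + 8*I) + w*(208 + 128*I) - 224 - 192*I)/(w^4 + w^3*(8 - 8*I) - 64*I*w^2 + w*(-128 - 128*I) - 256)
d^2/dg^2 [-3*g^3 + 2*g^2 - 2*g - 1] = 4 - 18*g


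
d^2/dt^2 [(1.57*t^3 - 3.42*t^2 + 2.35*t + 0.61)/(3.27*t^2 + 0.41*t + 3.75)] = (2.8421709430404e-14*t^5 - 5.6843418860808e-14*t^4 + 21.450602*t^3 + 305.245764*t^2 - 35.525538*t - 118.168918)/(34.965783*t^6 + 13.152267*t^5 + 121.944186*t^4 + 30.234671*t^3 + 139.84425*t^2 + 17.296875*t + 52.734375)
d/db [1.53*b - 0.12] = 1.53000000000000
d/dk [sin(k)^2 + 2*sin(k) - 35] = 2*(sin(k) + 1)*cos(k)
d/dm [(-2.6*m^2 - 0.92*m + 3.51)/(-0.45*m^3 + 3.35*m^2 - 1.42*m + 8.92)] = (-1.17*m^4 - 0.827999999999999*m^3 + 11.5125*m^2 - 69.901*m - 3.2222)/(0.2025*m^6 - 3.015*m^5 + 12.5005*m^4 - 17.542*m^3 + 61.7804*m^2 - 25.3328*m + 79.5664)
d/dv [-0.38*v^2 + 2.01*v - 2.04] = 2.01 - 0.76*v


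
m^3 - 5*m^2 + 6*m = m*(m - 3)*(m - 2)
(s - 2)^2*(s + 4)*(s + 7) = s^4 + 7*s^3 - 12*s^2 - 68*s + 112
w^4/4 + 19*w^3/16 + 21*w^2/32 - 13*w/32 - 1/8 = (w/4 + 1)*(w - 1/2)*(w + 1/4)*(w + 1)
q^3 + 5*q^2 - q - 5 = (q - 1)*(q + 1)*(q + 5)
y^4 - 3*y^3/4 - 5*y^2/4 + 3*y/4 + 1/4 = (y - 1)^2*(y + 1/4)*(y + 1)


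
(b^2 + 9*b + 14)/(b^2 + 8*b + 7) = (b + 2)/(b + 1)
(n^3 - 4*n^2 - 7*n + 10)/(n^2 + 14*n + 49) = (n^3 - 4*n^2 - 7*n + 10)/(n^2 + 14*n + 49)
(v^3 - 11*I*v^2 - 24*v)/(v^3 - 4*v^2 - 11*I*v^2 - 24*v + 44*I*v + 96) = v/(v - 4)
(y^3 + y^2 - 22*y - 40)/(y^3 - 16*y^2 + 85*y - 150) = (y^2 + 6*y + 8)/(y^2 - 11*y + 30)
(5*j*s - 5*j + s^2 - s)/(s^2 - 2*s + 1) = (5*j + s)/(s - 1)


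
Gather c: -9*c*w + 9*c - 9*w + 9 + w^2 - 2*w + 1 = c*(9 - 9*w) + w^2 - 11*w + 10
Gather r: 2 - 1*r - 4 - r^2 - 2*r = -r^2 - 3*r - 2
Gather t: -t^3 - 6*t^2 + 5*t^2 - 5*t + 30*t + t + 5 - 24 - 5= -t^3 - t^2 + 26*t - 24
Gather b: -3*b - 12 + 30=18 - 3*b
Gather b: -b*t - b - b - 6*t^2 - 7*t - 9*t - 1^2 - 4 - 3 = b*(-t - 2) - 6*t^2 - 16*t - 8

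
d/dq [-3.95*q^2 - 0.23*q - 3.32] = -7.9*q - 0.23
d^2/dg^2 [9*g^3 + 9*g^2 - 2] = 54*g + 18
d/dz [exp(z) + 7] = exp(z)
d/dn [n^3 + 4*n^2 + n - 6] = 3*n^2 + 8*n + 1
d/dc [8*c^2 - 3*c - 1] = 16*c - 3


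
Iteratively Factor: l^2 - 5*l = (l - 5)*(l)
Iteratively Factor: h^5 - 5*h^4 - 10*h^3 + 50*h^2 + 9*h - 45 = (h + 1)*(h^4 - 6*h^3 - 4*h^2 + 54*h - 45) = (h - 1)*(h + 1)*(h^3 - 5*h^2 - 9*h + 45) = (h - 3)*(h - 1)*(h + 1)*(h^2 - 2*h - 15) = (h - 5)*(h - 3)*(h - 1)*(h + 1)*(h + 3)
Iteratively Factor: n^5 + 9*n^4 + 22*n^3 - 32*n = (n + 4)*(n^4 + 5*n^3 + 2*n^2 - 8*n) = n*(n + 4)*(n^3 + 5*n^2 + 2*n - 8) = n*(n + 2)*(n + 4)*(n^2 + 3*n - 4) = n*(n - 1)*(n + 2)*(n + 4)*(n + 4)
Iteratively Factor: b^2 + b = (b)*(b + 1)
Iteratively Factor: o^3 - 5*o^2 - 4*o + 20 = (o - 2)*(o^2 - 3*o - 10) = (o - 2)*(o + 2)*(o - 5)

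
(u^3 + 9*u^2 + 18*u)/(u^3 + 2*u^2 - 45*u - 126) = u/(u - 7)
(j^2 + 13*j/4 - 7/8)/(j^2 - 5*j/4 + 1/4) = (j + 7/2)/(j - 1)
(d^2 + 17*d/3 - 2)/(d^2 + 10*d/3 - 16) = (3*d - 1)/(3*d - 8)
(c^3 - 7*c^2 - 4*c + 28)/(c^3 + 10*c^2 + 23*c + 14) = (c^2 - 9*c + 14)/(c^2 + 8*c + 7)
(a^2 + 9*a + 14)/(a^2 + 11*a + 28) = (a + 2)/(a + 4)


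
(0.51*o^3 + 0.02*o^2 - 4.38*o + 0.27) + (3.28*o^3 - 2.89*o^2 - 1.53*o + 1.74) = 3.79*o^3 - 2.87*o^2 - 5.91*o + 2.01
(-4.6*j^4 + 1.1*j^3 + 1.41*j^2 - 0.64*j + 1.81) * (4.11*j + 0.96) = -18.906*j^5 + 0.105000000000001*j^4 + 6.8511*j^3 - 1.2768*j^2 + 6.8247*j + 1.7376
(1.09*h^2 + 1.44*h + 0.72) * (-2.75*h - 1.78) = -2.9975*h^3 - 5.9002*h^2 - 4.5432*h - 1.2816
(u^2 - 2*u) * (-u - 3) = -u^3 - u^2 + 6*u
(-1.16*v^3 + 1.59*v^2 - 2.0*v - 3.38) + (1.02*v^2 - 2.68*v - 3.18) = -1.16*v^3 + 2.61*v^2 - 4.68*v - 6.56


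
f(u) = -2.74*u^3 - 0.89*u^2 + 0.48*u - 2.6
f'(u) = -8.22*u^2 - 1.78*u + 0.48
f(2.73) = -63.67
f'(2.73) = -65.64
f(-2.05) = 16.28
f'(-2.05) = -30.42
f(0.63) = -3.34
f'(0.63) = -3.90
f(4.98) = -360.69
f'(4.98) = -212.24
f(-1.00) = -1.23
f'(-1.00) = -5.96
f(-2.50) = 33.45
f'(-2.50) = -46.44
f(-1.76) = 8.74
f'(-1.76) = -21.85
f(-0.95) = -1.51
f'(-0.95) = -5.25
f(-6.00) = 554.32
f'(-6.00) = -284.76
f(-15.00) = 9037.45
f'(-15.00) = -1822.32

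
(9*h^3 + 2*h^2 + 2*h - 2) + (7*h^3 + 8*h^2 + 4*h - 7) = 16*h^3 + 10*h^2 + 6*h - 9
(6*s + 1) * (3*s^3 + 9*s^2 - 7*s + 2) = 18*s^4 + 57*s^3 - 33*s^2 + 5*s + 2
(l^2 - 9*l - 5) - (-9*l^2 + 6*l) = 10*l^2 - 15*l - 5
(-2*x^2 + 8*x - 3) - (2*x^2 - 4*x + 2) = -4*x^2 + 12*x - 5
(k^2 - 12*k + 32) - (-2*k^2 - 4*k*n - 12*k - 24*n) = 3*k^2 + 4*k*n + 24*n + 32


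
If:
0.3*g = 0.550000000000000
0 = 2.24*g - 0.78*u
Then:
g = 1.83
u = 5.26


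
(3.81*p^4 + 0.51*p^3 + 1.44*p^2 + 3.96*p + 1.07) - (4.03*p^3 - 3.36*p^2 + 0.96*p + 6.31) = 3.81*p^4 - 3.52*p^3 + 4.8*p^2 + 3.0*p - 5.24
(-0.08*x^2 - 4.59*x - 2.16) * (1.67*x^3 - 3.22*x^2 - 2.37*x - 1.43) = -0.1336*x^5 - 7.4077*x^4 + 11.3622*x^3 + 17.9479*x^2 + 11.6829*x + 3.0888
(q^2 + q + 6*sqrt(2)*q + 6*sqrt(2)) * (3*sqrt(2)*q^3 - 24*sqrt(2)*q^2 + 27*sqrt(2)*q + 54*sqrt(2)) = 3*sqrt(2)*q^5 - 21*sqrt(2)*q^4 + 36*q^4 - 252*q^3 + 3*sqrt(2)*q^3 + 36*q^2 + 81*sqrt(2)*q^2 + 54*sqrt(2)*q + 972*q + 648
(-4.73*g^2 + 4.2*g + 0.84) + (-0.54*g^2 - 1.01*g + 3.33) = -5.27*g^2 + 3.19*g + 4.17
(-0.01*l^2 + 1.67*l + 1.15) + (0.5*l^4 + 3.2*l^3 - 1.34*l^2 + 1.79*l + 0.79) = 0.5*l^4 + 3.2*l^3 - 1.35*l^2 + 3.46*l + 1.94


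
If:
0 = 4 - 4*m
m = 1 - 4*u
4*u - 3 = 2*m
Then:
No Solution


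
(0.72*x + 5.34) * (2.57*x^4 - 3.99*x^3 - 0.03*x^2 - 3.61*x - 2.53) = 1.8504*x^5 + 10.851*x^4 - 21.3282*x^3 - 2.7594*x^2 - 21.099*x - 13.5102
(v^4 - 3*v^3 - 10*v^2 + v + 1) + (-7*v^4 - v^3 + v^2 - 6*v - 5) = -6*v^4 - 4*v^3 - 9*v^2 - 5*v - 4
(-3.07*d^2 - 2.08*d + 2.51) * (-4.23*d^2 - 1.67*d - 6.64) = 12.9861*d^4 + 13.9253*d^3 + 13.2411*d^2 + 9.6195*d - 16.6664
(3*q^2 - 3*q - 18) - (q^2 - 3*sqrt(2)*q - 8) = 2*q^2 - 3*q + 3*sqrt(2)*q - 10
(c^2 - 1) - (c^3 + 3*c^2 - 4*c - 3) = -c^3 - 2*c^2 + 4*c + 2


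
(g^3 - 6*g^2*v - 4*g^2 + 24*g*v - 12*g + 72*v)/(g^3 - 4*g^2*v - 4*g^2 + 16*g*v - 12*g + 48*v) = (-g + 6*v)/(-g + 4*v)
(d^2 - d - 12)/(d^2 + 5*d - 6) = (d^2 - d - 12)/(d^2 + 5*d - 6)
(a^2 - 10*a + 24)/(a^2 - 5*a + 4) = (a - 6)/(a - 1)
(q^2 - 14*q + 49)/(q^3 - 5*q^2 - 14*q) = (q - 7)/(q*(q + 2))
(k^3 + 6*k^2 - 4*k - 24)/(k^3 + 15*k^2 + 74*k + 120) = (k^2 - 4)/(k^2 + 9*k + 20)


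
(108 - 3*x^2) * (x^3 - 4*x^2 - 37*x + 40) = -3*x^5 + 12*x^4 + 219*x^3 - 552*x^2 - 3996*x + 4320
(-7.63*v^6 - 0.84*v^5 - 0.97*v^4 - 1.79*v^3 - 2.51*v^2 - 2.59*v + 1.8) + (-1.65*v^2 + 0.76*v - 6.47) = -7.63*v^6 - 0.84*v^5 - 0.97*v^4 - 1.79*v^3 - 4.16*v^2 - 1.83*v - 4.67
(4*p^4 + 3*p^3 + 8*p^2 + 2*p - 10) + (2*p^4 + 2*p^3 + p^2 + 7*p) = 6*p^4 + 5*p^3 + 9*p^2 + 9*p - 10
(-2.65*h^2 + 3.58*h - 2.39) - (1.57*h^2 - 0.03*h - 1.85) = -4.22*h^2 + 3.61*h - 0.54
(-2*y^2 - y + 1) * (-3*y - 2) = 6*y^3 + 7*y^2 - y - 2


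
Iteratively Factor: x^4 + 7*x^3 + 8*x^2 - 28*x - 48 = (x + 3)*(x^3 + 4*x^2 - 4*x - 16) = (x + 2)*(x + 3)*(x^2 + 2*x - 8) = (x + 2)*(x + 3)*(x + 4)*(x - 2)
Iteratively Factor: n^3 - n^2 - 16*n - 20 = (n + 2)*(n^2 - 3*n - 10) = (n + 2)^2*(n - 5)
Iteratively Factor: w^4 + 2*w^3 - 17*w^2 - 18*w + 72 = (w + 3)*(w^3 - w^2 - 14*w + 24) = (w - 3)*(w + 3)*(w^2 + 2*w - 8) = (w - 3)*(w + 3)*(w + 4)*(w - 2)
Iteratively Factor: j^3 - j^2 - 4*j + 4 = (j - 1)*(j^2 - 4) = (j - 2)*(j - 1)*(j + 2)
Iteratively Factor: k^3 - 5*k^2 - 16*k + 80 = (k - 5)*(k^2 - 16) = (k - 5)*(k + 4)*(k - 4)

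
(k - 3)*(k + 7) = k^2 + 4*k - 21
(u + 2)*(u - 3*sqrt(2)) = u^2 - 3*sqrt(2)*u + 2*u - 6*sqrt(2)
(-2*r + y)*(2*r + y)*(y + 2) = -4*r^2*y - 8*r^2 + y^3 + 2*y^2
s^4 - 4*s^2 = s^2*(s - 2)*(s + 2)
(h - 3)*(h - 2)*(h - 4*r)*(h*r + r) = h^4*r - 4*h^3*r^2 - 4*h^3*r + 16*h^2*r^2 + h^2*r - 4*h*r^2 + 6*h*r - 24*r^2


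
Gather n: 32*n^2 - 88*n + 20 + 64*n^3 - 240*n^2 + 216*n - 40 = 64*n^3 - 208*n^2 + 128*n - 20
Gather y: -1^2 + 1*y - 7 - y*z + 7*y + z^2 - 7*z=y*(8 - z) + z^2 - 7*z - 8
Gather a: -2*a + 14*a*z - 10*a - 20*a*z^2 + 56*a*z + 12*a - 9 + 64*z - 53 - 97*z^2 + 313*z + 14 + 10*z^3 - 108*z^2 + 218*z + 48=a*(-20*z^2 + 70*z) + 10*z^3 - 205*z^2 + 595*z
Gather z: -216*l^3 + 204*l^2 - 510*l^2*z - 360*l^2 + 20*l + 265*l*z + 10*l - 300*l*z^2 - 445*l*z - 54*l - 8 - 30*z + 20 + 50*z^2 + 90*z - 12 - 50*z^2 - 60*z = -216*l^3 - 156*l^2 - 300*l*z^2 - 24*l + z*(-510*l^2 - 180*l)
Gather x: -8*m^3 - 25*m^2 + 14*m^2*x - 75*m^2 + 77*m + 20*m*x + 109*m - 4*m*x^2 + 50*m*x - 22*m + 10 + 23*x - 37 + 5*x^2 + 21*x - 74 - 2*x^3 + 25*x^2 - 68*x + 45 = -8*m^3 - 100*m^2 + 164*m - 2*x^3 + x^2*(30 - 4*m) + x*(14*m^2 + 70*m - 24) - 56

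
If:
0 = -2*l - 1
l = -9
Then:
No Solution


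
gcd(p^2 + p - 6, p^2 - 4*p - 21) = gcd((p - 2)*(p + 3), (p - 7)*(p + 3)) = p + 3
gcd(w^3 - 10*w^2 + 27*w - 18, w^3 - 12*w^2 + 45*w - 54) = w^2 - 9*w + 18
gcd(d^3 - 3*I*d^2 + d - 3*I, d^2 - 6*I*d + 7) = d + I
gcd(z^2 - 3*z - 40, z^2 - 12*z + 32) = z - 8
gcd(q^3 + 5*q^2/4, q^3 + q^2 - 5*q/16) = q^2 + 5*q/4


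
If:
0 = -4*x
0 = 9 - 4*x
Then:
No Solution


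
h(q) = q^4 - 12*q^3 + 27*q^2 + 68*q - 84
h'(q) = 4*q^3 - 36*q^2 + 54*q + 68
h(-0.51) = -110.00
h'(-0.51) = 30.57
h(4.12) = 103.38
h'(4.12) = -40.86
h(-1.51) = -78.60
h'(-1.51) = -109.40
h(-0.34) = -103.51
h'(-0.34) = 45.32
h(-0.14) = -92.96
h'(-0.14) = 59.72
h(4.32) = 94.47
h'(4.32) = -48.08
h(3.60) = 118.81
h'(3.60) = -17.54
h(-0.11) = -91.14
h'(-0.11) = 61.62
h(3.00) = 120.00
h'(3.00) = 14.00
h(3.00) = 120.00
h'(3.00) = 14.00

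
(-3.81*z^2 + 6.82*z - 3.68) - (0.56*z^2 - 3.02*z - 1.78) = -4.37*z^2 + 9.84*z - 1.9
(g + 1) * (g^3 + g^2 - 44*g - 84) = g^4 + 2*g^3 - 43*g^2 - 128*g - 84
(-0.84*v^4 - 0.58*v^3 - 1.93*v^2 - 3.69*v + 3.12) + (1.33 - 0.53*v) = -0.84*v^4 - 0.58*v^3 - 1.93*v^2 - 4.22*v + 4.45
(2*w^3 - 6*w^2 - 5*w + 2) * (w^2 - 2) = 2*w^5 - 6*w^4 - 9*w^3 + 14*w^2 + 10*w - 4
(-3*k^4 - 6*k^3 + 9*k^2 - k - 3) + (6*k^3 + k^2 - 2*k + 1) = -3*k^4 + 10*k^2 - 3*k - 2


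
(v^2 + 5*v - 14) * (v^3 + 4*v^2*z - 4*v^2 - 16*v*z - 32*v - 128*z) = v^5 + 4*v^4*z + v^4 + 4*v^3*z - 66*v^3 - 264*v^2*z - 104*v^2 - 416*v*z + 448*v + 1792*z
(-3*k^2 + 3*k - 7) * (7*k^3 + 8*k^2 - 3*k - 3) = -21*k^5 - 3*k^4 - 16*k^3 - 56*k^2 + 12*k + 21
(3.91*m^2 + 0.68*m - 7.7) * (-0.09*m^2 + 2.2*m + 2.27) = -0.3519*m^4 + 8.5408*m^3 + 11.0647*m^2 - 15.3964*m - 17.479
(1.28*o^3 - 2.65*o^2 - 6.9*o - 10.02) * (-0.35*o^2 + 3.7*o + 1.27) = -0.448*o^5 + 5.6635*o^4 - 5.7644*o^3 - 25.3885*o^2 - 45.837*o - 12.7254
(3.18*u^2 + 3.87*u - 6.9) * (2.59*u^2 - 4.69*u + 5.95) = 8.2362*u^4 - 4.8909*u^3 - 17.1003*u^2 + 55.3875*u - 41.055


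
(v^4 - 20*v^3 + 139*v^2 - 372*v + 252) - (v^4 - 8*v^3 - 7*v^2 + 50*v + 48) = -12*v^3 + 146*v^2 - 422*v + 204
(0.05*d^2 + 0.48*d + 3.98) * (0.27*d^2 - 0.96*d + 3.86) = 0.0135*d^4 + 0.0816*d^3 + 0.8068*d^2 - 1.968*d + 15.3628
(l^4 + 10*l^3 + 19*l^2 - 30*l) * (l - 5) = l^5 + 5*l^4 - 31*l^3 - 125*l^2 + 150*l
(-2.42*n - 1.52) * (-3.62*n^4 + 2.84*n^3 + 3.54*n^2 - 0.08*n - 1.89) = 8.7604*n^5 - 1.3704*n^4 - 12.8836*n^3 - 5.1872*n^2 + 4.6954*n + 2.8728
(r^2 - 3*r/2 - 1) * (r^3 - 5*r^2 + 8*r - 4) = r^5 - 13*r^4/2 + 29*r^3/2 - 11*r^2 - 2*r + 4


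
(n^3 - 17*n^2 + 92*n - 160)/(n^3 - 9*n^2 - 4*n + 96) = (n - 5)/(n + 3)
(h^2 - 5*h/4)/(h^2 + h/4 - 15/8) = 2*h/(2*h + 3)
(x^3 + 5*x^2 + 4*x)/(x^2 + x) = x + 4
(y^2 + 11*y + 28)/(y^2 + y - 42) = (y + 4)/(y - 6)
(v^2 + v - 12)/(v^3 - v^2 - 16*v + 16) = (v - 3)/(v^2 - 5*v + 4)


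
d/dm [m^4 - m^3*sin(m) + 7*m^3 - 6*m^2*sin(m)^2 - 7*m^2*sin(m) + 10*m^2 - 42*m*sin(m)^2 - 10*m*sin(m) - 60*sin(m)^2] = -m^3*cos(m) + 4*m^3 - 3*m^2*sin(m) - 6*m^2*sin(2*m) - 7*m^2*cos(m) + 21*m^2 - 12*m*sin(m)^2 - 14*m*sin(m) - 42*m*sin(2*m) - 10*m*cos(m) + 20*m - 42*sin(m)^2 - 10*sin(m) - 60*sin(2*m)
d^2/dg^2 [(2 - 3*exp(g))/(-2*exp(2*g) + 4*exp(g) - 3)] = (12*exp(4*g) - 8*exp(3*g) - 60*exp(2*g) + 52*exp(g) + 3)*exp(g)/(8*exp(6*g) - 48*exp(5*g) + 132*exp(4*g) - 208*exp(3*g) + 198*exp(2*g) - 108*exp(g) + 27)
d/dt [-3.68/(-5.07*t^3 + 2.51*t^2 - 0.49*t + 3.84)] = (-55.9728*t^2 + 18.4736*t - 1.8032)/(5.07*t^3 - 2.51*t^2 + 0.49*t - 3.84)^2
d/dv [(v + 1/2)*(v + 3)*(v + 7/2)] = 3*v^2 + 14*v + 55/4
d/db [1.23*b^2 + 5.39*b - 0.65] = 2.46*b + 5.39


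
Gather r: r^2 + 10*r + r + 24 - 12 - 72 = r^2 + 11*r - 60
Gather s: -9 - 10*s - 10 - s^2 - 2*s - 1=-s^2 - 12*s - 20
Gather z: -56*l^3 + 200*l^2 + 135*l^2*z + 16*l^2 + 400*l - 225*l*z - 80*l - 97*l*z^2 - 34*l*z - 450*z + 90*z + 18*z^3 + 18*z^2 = -56*l^3 + 216*l^2 + 320*l + 18*z^3 + z^2*(18 - 97*l) + z*(135*l^2 - 259*l - 360)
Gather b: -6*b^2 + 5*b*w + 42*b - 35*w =-6*b^2 + b*(5*w + 42) - 35*w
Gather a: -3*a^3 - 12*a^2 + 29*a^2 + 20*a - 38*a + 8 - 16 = -3*a^3 + 17*a^2 - 18*a - 8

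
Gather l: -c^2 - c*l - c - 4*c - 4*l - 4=-c^2 - 5*c + l*(-c - 4) - 4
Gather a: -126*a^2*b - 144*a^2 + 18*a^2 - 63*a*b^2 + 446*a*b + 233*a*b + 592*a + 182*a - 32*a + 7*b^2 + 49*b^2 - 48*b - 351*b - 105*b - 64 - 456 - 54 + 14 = a^2*(-126*b - 126) + a*(-63*b^2 + 679*b + 742) + 56*b^2 - 504*b - 560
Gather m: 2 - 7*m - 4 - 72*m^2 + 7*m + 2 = -72*m^2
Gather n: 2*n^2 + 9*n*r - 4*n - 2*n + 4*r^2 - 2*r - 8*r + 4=2*n^2 + n*(9*r - 6) + 4*r^2 - 10*r + 4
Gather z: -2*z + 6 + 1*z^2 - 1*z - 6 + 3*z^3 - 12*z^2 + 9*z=3*z^3 - 11*z^2 + 6*z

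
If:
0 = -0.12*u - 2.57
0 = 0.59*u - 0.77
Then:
No Solution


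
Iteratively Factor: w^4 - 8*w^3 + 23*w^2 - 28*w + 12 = (w - 2)*(w^3 - 6*w^2 + 11*w - 6) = (w - 3)*(w - 2)*(w^2 - 3*w + 2) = (w - 3)*(w - 2)^2*(w - 1)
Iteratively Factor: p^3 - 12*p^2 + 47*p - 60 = (p - 5)*(p^2 - 7*p + 12) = (p - 5)*(p - 3)*(p - 4)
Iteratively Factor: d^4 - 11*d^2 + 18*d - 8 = (d - 2)*(d^3 + 2*d^2 - 7*d + 4) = (d - 2)*(d - 1)*(d^2 + 3*d - 4) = (d - 2)*(d - 1)^2*(d + 4)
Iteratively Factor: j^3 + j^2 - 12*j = (j + 4)*(j^2 - 3*j) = (j - 3)*(j + 4)*(j)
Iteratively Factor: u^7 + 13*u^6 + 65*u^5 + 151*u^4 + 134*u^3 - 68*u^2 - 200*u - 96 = (u + 2)*(u^6 + 11*u^5 + 43*u^4 + 65*u^3 + 4*u^2 - 76*u - 48) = (u + 2)*(u + 4)*(u^5 + 7*u^4 + 15*u^3 + 5*u^2 - 16*u - 12) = (u + 2)*(u + 3)*(u + 4)*(u^4 + 4*u^3 + 3*u^2 - 4*u - 4) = (u + 2)^2*(u + 3)*(u + 4)*(u^3 + 2*u^2 - u - 2) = (u + 1)*(u + 2)^2*(u + 3)*(u + 4)*(u^2 + u - 2) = (u + 1)*(u + 2)^3*(u + 3)*(u + 4)*(u - 1)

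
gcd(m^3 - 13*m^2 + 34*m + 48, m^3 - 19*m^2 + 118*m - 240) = m^2 - 14*m + 48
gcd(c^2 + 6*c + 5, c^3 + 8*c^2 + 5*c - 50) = c + 5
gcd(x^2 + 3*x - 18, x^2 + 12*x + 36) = x + 6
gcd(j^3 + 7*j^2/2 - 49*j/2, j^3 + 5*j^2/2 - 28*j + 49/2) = j^2 + 7*j/2 - 49/2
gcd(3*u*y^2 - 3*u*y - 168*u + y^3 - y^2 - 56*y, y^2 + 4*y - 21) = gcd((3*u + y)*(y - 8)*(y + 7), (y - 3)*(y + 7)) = y + 7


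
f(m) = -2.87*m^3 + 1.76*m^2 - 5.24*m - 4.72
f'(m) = -8.61*m^2 + 3.52*m - 5.24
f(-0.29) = -2.98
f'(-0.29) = -6.98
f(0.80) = -9.26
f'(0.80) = -7.93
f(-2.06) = 38.63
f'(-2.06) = -49.03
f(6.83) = -872.82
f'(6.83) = -382.85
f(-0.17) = -3.76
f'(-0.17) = -6.09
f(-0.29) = -2.98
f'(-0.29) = -6.98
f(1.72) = -23.13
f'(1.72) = -24.66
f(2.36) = -45.01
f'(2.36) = -44.89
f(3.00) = -82.09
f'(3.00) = -72.17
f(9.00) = -2001.55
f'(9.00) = -670.97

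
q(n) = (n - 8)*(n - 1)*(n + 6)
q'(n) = (n - 8)*(n - 1) + (n - 8)*(n + 6) + (n - 1)*(n + 6)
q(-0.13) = 53.93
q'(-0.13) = -45.17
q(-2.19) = 123.85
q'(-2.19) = -18.47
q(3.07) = -92.56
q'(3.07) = -36.15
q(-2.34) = 126.40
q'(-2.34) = -15.53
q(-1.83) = 116.00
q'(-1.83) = -24.97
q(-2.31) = 125.93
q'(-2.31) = -16.13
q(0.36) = 31.10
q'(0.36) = -47.77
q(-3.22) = 131.63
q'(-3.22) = 4.43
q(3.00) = -90.00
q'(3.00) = -37.00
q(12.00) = 792.00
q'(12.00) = 314.00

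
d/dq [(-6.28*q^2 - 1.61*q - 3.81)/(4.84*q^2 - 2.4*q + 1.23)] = (22.8644*q^2 + 21.432*q - 11.1243)/(23.4256*q^4 - 23.232*q^3 + 17.6664*q^2 - 5.904*q + 1.5129)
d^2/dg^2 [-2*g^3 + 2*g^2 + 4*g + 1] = 4 - 12*g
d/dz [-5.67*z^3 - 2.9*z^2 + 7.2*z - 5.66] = -17.01*z^2 - 5.8*z + 7.2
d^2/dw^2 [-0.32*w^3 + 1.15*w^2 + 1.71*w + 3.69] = 2.3 - 1.92*w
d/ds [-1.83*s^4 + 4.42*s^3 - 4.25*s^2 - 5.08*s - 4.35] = -7.32*s^3 + 13.26*s^2 - 8.5*s - 5.08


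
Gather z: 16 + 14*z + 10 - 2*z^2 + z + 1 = -2*z^2 + 15*z + 27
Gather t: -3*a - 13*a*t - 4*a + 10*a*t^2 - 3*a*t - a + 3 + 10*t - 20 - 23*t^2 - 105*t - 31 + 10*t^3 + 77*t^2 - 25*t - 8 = -8*a + 10*t^3 + t^2*(10*a + 54) + t*(-16*a - 120) - 56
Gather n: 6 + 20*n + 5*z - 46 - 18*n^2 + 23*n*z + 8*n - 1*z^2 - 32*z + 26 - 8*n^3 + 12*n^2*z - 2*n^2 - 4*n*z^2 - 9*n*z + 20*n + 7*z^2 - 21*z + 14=-8*n^3 + n^2*(12*z - 20) + n*(-4*z^2 + 14*z + 48) + 6*z^2 - 48*z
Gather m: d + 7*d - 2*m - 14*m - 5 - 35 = 8*d - 16*m - 40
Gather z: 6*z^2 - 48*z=6*z^2 - 48*z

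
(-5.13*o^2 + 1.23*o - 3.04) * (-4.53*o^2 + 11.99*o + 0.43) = 23.2389*o^4 - 67.0806*o^3 + 26.313*o^2 - 35.9207*o - 1.3072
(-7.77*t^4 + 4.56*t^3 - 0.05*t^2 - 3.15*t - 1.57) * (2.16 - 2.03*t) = 15.7731*t^5 - 26.04*t^4 + 9.9511*t^3 + 6.2865*t^2 - 3.6169*t - 3.3912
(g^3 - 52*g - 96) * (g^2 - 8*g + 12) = g^5 - 8*g^4 - 40*g^3 + 320*g^2 + 144*g - 1152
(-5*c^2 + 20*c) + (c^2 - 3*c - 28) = -4*c^2 + 17*c - 28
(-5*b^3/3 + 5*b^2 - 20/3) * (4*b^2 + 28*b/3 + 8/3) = -20*b^5/3 + 40*b^4/9 + 380*b^3/9 - 40*b^2/3 - 560*b/9 - 160/9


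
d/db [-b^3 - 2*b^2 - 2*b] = -3*b^2 - 4*b - 2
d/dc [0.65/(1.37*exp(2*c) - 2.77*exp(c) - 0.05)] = (1.8005 - 1.781*exp(c))*exp(c)/(-1.37*exp(2*c) + 2.77*exp(c) + 0.05)^2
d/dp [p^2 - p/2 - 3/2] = 2*p - 1/2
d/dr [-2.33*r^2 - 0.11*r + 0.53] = -4.66*r - 0.11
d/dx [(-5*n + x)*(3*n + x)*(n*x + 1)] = -15*n^3 - 4*n^2*x + 3*n*x^2 - 2*n + 2*x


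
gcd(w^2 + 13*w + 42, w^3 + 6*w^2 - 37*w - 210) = w + 7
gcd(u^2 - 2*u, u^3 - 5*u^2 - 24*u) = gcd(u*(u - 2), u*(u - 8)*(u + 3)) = u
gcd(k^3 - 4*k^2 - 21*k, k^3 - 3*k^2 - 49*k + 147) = k - 7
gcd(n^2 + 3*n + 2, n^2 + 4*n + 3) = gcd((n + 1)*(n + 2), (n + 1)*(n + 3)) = n + 1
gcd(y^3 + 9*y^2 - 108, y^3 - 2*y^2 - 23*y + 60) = y - 3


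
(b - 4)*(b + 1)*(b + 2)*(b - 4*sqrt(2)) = b^4 - 4*sqrt(2)*b^3 - b^3 - 10*b^2 + 4*sqrt(2)*b^2 - 8*b + 40*sqrt(2)*b + 32*sqrt(2)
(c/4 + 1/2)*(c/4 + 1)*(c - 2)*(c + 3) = c^4/16 + 7*c^3/16 + c^2/2 - 7*c/4 - 3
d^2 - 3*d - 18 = (d - 6)*(d + 3)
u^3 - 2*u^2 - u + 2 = (u - 2)*(u - 1)*(u + 1)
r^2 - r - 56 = (r - 8)*(r + 7)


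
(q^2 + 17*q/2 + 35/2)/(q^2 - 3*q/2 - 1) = (2*q^2 + 17*q + 35)/(2*q^2 - 3*q - 2)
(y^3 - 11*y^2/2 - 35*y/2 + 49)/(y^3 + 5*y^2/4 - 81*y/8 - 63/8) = 4*(y^2 - 9*y + 14)/(4*y^2 - 9*y - 9)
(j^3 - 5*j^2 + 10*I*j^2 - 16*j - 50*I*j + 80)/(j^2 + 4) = (j^2 + j*(-5 + 8*I) - 40*I)/(j - 2*I)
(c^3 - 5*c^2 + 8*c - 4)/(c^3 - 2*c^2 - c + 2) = (c - 2)/(c + 1)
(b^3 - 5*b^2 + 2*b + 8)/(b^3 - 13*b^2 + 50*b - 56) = (b + 1)/(b - 7)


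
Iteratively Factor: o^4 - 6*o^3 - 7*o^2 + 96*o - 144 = (o - 3)*(o^3 - 3*o^2 - 16*o + 48) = (o - 3)^2*(o^2 - 16) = (o - 3)^2*(o + 4)*(o - 4)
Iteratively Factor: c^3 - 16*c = (c)*(c^2 - 16) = c*(c + 4)*(c - 4)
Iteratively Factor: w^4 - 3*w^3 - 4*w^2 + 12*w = (w)*(w^3 - 3*w^2 - 4*w + 12) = w*(w + 2)*(w^2 - 5*w + 6) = w*(w - 2)*(w + 2)*(w - 3)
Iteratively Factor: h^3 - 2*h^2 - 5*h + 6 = (h - 3)*(h^2 + h - 2) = (h - 3)*(h + 2)*(h - 1)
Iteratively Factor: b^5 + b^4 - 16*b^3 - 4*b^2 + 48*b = (b + 4)*(b^4 - 3*b^3 - 4*b^2 + 12*b) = b*(b + 4)*(b^3 - 3*b^2 - 4*b + 12) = b*(b - 3)*(b + 4)*(b^2 - 4) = b*(b - 3)*(b - 2)*(b + 4)*(b + 2)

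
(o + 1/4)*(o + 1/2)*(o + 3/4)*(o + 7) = o^4 + 17*o^3/2 + 179*o^2/16 + 157*o/32 + 21/32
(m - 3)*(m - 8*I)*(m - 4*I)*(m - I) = m^4 - 3*m^3 - 13*I*m^3 - 44*m^2 + 39*I*m^2 + 132*m + 32*I*m - 96*I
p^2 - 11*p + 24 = (p - 8)*(p - 3)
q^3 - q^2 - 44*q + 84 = (q - 6)*(q - 2)*(q + 7)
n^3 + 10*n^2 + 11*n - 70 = (n - 2)*(n + 5)*(n + 7)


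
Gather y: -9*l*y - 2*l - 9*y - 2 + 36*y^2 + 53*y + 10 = -2*l + 36*y^2 + y*(44 - 9*l) + 8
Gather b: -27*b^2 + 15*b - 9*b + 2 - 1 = -27*b^2 + 6*b + 1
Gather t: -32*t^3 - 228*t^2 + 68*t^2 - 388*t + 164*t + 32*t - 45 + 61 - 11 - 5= -32*t^3 - 160*t^2 - 192*t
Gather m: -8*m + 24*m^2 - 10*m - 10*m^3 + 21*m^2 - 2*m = -10*m^3 + 45*m^2 - 20*m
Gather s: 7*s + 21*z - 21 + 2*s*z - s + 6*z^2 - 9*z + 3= s*(2*z + 6) + 6*z^2 + 12*z - 18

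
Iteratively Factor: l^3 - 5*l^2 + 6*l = (l - 2)*(l^2 - 3*l) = l*(l - 2)*(l - 3)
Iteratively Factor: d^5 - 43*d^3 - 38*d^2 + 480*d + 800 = (d + 4)*(d^4 - 4*d^3 - 27*d^2 + 70*d + 200) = (d - 5)*(d + 4)*(d^3 + d^2 - 22*d - 40) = (d - 5)*(d + 4)^2*(d^2 - 3*d - 10) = (d - 5)*(d + 2)*(d + 4)^2*(d - 5)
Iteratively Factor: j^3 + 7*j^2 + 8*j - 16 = (j + 4)*(j^2 + 3*j - 4) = (j + 4)^2*(j - 1)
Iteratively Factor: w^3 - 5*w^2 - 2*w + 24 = (w - 4)*(w^2 - w - 6) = (w - 4)*(w - 3)*(w + 2)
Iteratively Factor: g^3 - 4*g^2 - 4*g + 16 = (g - 2)*(g^2 - 2*g - 8) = (g - 2)*(g + 2)*(g - 4)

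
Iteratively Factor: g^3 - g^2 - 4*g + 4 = (g + 2)*(g^2 - 3*g + 2) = (g - 1)*(g + 2)*(g - 2)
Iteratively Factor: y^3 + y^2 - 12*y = (y)*(y^2 + y - 12) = y*(y + 4)*(y - 3)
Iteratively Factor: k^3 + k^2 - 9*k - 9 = (k + 3)*(k^2 - 2*k - 3) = (k + 1)*(k + 3)*(k - 3)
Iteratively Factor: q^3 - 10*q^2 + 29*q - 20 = (q - 5)*(q^2 - 5*q + 4) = (q - 5)*(q - 4)*(q - 1)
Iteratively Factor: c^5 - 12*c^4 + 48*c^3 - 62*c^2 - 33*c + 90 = (c - 2)*(c^4 - 10*c^3 + 28*c^2 - 6*c - 45) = (c - 3)*(c - 2)*(c^3 - 7*c^2 + 7*c + 15) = (c - 3)^2*(c - 2)*(c^2 - 4*c - 5) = (c - 3)^2*(c - 2)*(c + 1)*(c - 5)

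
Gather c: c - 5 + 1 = c - 4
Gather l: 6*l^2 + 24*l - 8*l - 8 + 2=6*l^2 + 16*l - 6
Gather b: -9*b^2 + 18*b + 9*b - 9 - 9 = -9*b^2 + 27*b - 18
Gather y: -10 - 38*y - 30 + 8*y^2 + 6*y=8*y^2 - 32*y - 40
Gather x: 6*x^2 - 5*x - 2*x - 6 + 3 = 6*x^2 - 7*x - 3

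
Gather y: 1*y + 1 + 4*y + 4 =5*y + 5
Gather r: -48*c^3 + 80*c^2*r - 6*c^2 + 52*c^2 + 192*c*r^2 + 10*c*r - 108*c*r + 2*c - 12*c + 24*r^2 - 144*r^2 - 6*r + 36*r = -48*c^3 + 46*c^2 - 10*c + r^2*(192*c - 120) + r*(80*c^2 - 98*c + 30)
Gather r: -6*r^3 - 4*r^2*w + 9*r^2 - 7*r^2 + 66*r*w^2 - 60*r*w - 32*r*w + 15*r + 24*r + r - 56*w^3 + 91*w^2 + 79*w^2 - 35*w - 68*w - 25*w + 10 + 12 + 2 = -6*r^3 + r^2*(2 - 4*w) + r*(66*w^2 - 92*w + 40) - 56*w^3 + 170*w^2 - 128*w + 24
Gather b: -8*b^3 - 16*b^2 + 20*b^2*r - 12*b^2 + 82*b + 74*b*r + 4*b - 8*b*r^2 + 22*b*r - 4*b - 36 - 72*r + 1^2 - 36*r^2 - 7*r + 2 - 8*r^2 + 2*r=-8*b^3 + b^2*(20*r - 28) + b*(-8*r^2 + 96*r + 82) - 44*r^2 - 77*r - 33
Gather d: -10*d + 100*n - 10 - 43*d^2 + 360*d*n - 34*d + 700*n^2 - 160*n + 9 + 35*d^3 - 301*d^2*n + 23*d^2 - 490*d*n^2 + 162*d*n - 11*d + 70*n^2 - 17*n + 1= 35*d^3 + d^2*(-301*n - 20) + d*(-490*n^2 + 522*n - 55) + 770*n^2 - 77*n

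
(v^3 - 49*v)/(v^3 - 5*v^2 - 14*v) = (v + 7)/(v + 2)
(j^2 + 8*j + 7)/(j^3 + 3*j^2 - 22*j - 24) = (j + 7)/(j^2 + 2*j - 24)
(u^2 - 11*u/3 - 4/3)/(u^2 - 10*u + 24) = (u + 1/3)/(u - 6)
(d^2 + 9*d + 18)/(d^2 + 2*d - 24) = (d + 3)/(d - 4)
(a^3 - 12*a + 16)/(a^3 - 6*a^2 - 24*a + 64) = (a - 2)/(a - 8)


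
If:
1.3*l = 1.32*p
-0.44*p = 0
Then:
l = 0.00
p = 0.00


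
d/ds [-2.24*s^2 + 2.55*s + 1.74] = 2.55 - 4.48*s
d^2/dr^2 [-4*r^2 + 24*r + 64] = -8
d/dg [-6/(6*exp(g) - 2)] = 9*exp(g)/(3*exp(g) - 1)^2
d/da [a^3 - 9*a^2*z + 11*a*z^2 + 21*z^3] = 3*a^2 - 18*a*z + 11*z^2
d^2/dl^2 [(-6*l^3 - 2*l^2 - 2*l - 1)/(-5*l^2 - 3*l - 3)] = 2*(-16*l^3 + 147*l^2 + 117*l - 6)/(125*l^6 + 225*l^5 + 360*l^4 + 297*l^3 + 216*l^2 + 81*l + 27)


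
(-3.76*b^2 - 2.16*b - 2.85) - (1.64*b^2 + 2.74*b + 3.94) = -5.4*b^2 - 4.9*b - 6.79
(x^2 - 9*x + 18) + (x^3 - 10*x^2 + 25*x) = x^3 - 9*x^2 + 16*x + 18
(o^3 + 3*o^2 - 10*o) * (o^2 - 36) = o^5 + 3*o^4 - 46*o^3 - 108*o^2 + 360*o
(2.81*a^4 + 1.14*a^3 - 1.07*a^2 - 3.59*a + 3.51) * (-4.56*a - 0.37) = -12.8136*a^5 - 6.2381*a^4 + 4.4574*a^3 + 16.7663*a^2 - 14.6773*a - 1.2987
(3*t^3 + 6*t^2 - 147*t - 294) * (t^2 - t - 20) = 3*t^5 + 3*t^4 - 213*t^3 - 267*t^2 + 3234*t + 5880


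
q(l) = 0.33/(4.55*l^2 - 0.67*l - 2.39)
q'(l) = 0.33*(0.67 - 9.1*l)/(4.55*l^2 - 0.67*l - 2.39)^2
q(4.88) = 0.00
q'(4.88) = -0.00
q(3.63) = 0.01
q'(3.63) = -0.00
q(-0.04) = -0.14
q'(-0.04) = 0.06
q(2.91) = 0.01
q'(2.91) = -0.01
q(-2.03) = 0.02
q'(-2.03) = 0.02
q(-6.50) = 0.00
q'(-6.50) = 0.00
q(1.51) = 0.05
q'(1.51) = -0.09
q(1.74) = 0.03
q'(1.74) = -0.05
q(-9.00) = 0.00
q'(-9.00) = 0.00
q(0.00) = -0.14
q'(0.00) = 0.04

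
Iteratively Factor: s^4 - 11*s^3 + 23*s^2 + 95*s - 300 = (s - 5)*(s^3 - 6*s^2 - 7*s + 60) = (s - 5)*(s - 4)*(s^2 - 2*s - 15) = (s - 5)^2*(s - 4)*(s + 3)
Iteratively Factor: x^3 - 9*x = (x + 3)*(x^2 - 3*x) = (x - 3)*(x + 3)*(x)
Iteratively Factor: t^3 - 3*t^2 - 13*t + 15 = (t + 3)*(t^2 - 6*t + 5) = (t - 1)*(t + 3)*(t - 5)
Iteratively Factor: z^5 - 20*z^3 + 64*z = (z)*(z^4 - 20*z^2 + 64) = z*(z - 4)*(z^3 + 4*z^2 - 4*z - 16) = z*(z - 4)*(z + 4)*(z^2 - 4) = z*(z - 4)*(z + 2)*(z + 4)*(z - 2)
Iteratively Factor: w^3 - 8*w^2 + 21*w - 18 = (w - 2)*(w^2 - 6*w + 9) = (w - 3)*(w - 2)*(w - 3)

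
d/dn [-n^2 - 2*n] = -2*n - 2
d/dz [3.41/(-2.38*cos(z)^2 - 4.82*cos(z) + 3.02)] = -(16.2316*cos(z) + 16.4362)*sin(z)/(2.38*cos(z)^2 + 4.82*cos(z) - 3.02)^2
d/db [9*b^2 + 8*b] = 18*b + 8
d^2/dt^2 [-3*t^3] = -18*t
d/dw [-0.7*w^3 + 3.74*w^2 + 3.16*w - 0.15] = -2.1*w^2 + 7.48*w + 3.16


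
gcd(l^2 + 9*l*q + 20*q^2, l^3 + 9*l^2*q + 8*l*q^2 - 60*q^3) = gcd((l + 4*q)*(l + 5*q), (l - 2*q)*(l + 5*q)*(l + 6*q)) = l + 5*q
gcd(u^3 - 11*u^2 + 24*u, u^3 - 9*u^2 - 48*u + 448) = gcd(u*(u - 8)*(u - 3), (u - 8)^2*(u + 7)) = u - 8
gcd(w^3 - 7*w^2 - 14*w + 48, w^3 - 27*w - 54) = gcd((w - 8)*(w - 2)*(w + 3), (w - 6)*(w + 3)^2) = w + 3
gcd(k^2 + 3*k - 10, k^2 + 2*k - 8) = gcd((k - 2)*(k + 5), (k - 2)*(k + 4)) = k - 2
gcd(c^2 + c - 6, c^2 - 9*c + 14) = c - 2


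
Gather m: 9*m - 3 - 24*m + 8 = 5 - 15*m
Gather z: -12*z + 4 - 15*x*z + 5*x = 5*x + z*(-15*x - 12) + 4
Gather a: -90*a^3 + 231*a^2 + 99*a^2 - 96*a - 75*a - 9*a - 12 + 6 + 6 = -90*a^3 + 330*a^2 - 180*a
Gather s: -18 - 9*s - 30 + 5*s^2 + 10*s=5*s^2 + s - 48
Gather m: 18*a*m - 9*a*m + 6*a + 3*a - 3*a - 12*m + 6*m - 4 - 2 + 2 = 6*a + m*(9*a - 6) - 4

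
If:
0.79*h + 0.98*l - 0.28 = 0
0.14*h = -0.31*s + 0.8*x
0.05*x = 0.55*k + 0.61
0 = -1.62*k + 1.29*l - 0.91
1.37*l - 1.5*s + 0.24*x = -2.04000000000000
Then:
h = 1.13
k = -1.06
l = -0.63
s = 0.87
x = 0.54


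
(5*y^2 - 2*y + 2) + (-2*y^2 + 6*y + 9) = 3*y^2 + 4*y + 11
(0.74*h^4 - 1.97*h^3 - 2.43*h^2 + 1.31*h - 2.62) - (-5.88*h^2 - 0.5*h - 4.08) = 0.74*h^4 - 1.97*h^3 + 3.45*h^2 + 1.81*h + 1.46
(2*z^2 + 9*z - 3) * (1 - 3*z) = -6*z^3 - 25*z^2 + 18*z - 3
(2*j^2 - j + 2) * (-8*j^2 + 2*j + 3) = -16*j^4 + 12*j^3 - 12*j^2 + j + 6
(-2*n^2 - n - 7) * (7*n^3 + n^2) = -14*n^5 - 9*n^4 - 50*n^3 - 7*n^2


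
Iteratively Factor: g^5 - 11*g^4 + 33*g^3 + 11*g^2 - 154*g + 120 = (g - 1)*(g^4 - 10*g^3 + 23*g^2 + 34*g - 120) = (g - 5)*(g - 1)*(g^3 - 5*g^2 - 2*g + 24) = (g - 5)*(g - 4)*(g - 1)*(g^2 - g - 6) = (g - 5)*(g - 4)*(g - 1)*(g + 2)*(g - 3)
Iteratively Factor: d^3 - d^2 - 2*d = (d)*(d^2 - d - 2) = d*(d + 1)*(d - 2)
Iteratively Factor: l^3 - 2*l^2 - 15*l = (l - 5)*(l^2 + 3*l) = (l - 5)*(l + 3)*(l)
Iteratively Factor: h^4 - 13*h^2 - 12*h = (h)*(h^3 - 13*h - 12) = h*(h - 4)*(h^2 + 4*h + 3) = h*(h - 4)*(h + 3)*(h + 1)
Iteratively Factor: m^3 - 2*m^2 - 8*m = (m - 4)*(m^2 + 2*m) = (m - 4)*(m + 2)*(m)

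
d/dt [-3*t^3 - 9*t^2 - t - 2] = -9*t^2 - 18*t - 1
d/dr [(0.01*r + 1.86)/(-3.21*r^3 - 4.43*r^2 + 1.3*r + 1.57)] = (0.0642*r^3 + 17.9561*r^2 + 16.4796*r - 2.4023)/(10.3041*r^6 + 28.4406*r^5 + 11.2789*r^4 - 21.5974*r^3 - 12.2202*r^2 + 4.082*r + 2.4649)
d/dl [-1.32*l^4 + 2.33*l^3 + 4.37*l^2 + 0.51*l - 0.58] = -5.28*l^3 + 6.99*l^2 + 8.74*l + 0.51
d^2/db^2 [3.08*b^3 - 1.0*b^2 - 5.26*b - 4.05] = 18.48*b - 2.0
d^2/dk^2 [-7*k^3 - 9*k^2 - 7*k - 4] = -42*k - 18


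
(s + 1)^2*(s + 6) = s^3 + 8*s^2 + 13*s + 6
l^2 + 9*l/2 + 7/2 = (l + 1)*(l + 7/2)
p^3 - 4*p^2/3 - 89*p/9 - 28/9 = (p - 4)*(p + 1/3)*(p + 7/3)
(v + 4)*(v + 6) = v^2 + 10*v + 24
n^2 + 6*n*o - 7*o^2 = (n - o)*(n + 7*o)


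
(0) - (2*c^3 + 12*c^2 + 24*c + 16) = -2*c^3 - 12*c^2 - 24*c - 16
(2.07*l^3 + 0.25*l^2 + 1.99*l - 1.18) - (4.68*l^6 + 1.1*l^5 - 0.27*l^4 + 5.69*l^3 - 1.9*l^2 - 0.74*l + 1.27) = -4.68*l^6 - 1.1*l^5 + 0.27*l^4 - 3.62*l^3 + 2.15*l^2 + 2.73*l - 2.45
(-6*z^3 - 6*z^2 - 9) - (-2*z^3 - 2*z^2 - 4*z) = -4*z^3 - 4*z^2 + 4*z - 9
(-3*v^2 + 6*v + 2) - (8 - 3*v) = -3*v^2 + 9*v - 6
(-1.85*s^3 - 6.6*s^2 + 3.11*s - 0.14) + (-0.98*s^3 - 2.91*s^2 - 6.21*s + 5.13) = -2.83*s^3 - 9.51*s^2 - 3.1*s + 4.99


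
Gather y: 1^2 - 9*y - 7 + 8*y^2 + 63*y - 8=8*y^2 + 54*y - 14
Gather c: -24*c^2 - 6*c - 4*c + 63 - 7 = -24*c^2 - 10*c + 56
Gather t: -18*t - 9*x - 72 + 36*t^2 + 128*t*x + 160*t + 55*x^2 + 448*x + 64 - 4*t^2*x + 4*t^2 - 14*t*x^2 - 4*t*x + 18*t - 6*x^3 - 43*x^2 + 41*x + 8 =t^2*(40 - 4*x) + t*(-14*x^2 + 124*x + 160) - 6*x^3 + 12*x^2 + 480*x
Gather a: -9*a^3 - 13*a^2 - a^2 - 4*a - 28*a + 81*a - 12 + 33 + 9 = -9*a^3 - 14*a^2 + 49*a + 30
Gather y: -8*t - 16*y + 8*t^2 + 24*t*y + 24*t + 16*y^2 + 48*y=8*t^2 + 16*t + 16*y^2 + y*(24*t + 32)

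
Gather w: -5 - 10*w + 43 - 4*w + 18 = 56 - 14*w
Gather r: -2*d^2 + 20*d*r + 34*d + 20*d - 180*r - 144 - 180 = -2*d^2 + 54*d + r*(20*d - 180) - 324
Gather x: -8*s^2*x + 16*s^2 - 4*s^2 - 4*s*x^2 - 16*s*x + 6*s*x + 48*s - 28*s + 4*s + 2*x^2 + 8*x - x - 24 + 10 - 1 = 12*s^2 + 24*s + x^2*(2 - 4*s) + x*(-8*s^2 - 10*s + 7) - 15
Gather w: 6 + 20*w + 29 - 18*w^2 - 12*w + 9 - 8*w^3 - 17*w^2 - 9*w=-8*w^3 - 35*w^2 - w + 44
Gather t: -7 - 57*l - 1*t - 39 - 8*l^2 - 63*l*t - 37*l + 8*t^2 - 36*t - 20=-8*l^2 - 94*l + 8*t^2 + t*(-63*l - 37) - 66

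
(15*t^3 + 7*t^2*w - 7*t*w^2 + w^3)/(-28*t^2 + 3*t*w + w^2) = (15*t^3 + 7*t^2*w - 7*t*w^2 + w^3)/(-28*t^2 + 3*t*w + w^2)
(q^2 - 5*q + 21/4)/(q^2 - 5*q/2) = (4*q^2 - 20*q + 21)/(2*q*(2*q - 5))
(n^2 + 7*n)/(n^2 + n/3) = 3*(n + 7)/(3*n + 1)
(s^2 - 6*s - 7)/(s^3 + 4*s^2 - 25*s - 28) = (s - 7)/(s^2 + 3*s - 28)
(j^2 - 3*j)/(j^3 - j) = (j - 3)/(j^2 - 1)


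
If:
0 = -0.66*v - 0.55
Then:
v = -0.83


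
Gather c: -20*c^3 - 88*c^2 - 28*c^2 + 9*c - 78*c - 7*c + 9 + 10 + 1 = -20*c^3 - 116*c^2 - 76*c + 20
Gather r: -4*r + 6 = 6 - 4*r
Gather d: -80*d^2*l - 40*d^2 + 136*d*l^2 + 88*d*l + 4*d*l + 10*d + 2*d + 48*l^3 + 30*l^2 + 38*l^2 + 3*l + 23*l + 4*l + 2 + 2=d^2*(-80*l - 40) + d*(136*l^2 + 92*l + 12) + 48*l^3 + 68*l^2 + 30*l + 4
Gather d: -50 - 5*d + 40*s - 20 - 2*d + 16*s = -7*d + 56*s - 70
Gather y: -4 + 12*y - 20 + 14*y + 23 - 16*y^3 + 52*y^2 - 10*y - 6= -16*y^3 + 52*y^2 + 16*y - 7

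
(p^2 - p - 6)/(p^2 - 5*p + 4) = (p^2 - p - 6)/(p^2 - 5*p + 4)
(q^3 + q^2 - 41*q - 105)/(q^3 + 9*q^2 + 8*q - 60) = (q^2 - 4*q - 21)/(q^2 + 4*q - 12)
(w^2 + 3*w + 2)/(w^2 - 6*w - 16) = (w + 1)/(w - 8)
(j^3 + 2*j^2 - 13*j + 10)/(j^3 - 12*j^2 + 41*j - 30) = (j^2 + 3*j - 10)/(j^2 - 11*j + 30)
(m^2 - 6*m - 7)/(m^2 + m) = (m - 7)/m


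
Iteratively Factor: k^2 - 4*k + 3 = (k - 3)*(k - 1)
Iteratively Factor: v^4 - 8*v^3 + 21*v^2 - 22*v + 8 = (v - 2)*(v^3 - 6*v^2 + 9*v - 4) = (v - 4)*(v - 2)*(v^2 - 2*v + 1) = (v - 4)*(v - 2)*(v - 1)*(v - 1)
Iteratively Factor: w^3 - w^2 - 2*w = (w - 2)*(w^2 + w) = (w - 2)*(w + 1)*(w)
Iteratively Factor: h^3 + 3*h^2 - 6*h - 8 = (h + 4)*(h^2 - h - 2) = (h - 2)*(h + 4)*(h + 1)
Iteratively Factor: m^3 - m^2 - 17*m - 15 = (m + 3)*(m^2 - 4*m - 5) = (m + 1)*(m + 3)*(m - 5)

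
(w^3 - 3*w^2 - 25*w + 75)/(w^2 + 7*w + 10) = (w^2 - 8*w + 15)/(w + 2)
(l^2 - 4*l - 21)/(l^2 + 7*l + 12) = (l - 7)/(l + 4)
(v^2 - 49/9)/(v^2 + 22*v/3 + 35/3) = (v - 7/3)/(v + 5)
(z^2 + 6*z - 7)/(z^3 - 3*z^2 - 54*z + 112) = (z - 1)/(z^2 - 10*z + 16)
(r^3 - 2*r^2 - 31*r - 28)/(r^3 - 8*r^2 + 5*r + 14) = (r + 4)/(r - 2)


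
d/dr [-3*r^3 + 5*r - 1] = 5 - 9*r^2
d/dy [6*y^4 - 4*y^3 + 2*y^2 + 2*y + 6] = 24*y^3 - 12*y^2 + 4*y + 2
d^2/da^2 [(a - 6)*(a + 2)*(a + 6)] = 6*a + 4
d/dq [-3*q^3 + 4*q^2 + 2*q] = -9*q^2 + 8*q + 2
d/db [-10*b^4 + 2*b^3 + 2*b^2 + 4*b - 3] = -40*b^3 + 6*b^2 + 4*b + 4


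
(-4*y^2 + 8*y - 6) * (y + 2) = -4*y^3 + 10*y - 12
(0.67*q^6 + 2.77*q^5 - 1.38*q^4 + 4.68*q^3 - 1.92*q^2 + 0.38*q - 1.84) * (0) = 0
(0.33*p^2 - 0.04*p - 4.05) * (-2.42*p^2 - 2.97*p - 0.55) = -0.7986*p^4 - 0.8833*p^3 + 9.7383*p^2 + 12.0505*p + 2.2275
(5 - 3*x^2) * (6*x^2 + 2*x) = -18*x^4 - 6*x^3 + 30*x^2 + 10*x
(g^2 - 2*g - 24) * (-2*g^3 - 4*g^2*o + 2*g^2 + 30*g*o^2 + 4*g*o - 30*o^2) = -2*g^5 - 4*g^4*o + 6*g^4 + 30*g^3*o^2 + 12*g^3*o + 44*g^3 - 90*g^2*o^2 + 88*g^2*o - 48*g^2 - 660*g*o^2 - 96*g*o + 720*o^2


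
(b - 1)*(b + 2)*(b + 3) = b^3 + 4*b^2 + b - 6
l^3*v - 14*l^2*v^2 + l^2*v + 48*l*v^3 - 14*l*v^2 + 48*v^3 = (l - 8*v)*(l - 6*v)*(l*v + v)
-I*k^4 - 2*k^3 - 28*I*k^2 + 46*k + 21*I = (k - 7*I)*(k + I)*(k + 3*I)*(-I*k + 1)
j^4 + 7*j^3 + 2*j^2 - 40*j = j*(j - 2)*(j + 4)*(j + 5)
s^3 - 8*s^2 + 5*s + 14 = (s - 7)*(s - 2)*(s + 1)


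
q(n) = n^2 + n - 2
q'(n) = 2*n + 1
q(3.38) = 12.80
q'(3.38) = 7.76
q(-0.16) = -2.13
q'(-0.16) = 0.68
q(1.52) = 1.83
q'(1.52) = 4.04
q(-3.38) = 6.04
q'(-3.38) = -5.76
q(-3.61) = 7.42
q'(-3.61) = -6.22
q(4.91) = 27.02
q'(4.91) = 10.82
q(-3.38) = 6.04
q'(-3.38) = -5.76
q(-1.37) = -1.49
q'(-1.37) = -1.74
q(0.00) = -2.00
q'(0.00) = 1.00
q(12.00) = 154.00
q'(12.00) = 25.00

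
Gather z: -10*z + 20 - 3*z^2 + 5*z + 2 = -3*z^2 - 5*z + 22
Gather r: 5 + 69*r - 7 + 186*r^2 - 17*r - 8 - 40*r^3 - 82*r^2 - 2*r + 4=-40*r^3 + 104*r^2 + 50*r - 6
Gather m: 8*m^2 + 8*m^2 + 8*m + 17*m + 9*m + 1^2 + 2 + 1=16*m^2 + 34*m + 4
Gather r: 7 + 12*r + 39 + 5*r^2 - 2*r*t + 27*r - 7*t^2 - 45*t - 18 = 5*r^2 + r*(39 - 2*t) - 7*t^2 - 45*t + 28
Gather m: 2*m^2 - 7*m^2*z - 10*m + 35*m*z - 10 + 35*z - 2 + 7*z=m^2*(2 - 7*z) + m*(35*z - 10) + 42*z - 12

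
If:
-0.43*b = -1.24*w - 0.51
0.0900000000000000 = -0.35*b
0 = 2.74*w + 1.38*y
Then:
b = -0.26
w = -0.50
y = 0.99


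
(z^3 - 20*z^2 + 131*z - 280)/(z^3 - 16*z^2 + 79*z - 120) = (z - 7)/(z - 3)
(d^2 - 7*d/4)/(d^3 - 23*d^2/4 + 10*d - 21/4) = d/(d^2 - 4*d + 3)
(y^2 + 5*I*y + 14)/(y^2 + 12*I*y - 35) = (y - 2*I)/(y + 5*I)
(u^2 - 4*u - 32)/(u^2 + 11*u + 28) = (u - 8)/(u + 7)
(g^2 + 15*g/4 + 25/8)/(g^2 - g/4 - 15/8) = (2*g + 5)/(2*g - 3)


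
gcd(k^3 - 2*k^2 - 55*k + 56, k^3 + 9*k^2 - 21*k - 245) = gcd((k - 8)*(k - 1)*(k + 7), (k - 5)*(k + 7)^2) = k + 7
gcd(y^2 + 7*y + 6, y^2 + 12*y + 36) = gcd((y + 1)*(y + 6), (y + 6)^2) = y + 6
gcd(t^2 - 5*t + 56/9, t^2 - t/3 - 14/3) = t - 7/3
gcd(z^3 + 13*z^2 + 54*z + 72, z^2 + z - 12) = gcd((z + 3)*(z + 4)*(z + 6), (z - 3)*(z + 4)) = z + 4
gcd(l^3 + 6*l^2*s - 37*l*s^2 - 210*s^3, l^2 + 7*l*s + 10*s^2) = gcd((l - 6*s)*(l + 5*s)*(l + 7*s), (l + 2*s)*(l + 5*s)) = l + 5*s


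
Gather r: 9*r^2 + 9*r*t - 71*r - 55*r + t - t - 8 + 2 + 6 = 9*r^2 + r*(9*t - 126)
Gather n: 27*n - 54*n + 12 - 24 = -27*n - 12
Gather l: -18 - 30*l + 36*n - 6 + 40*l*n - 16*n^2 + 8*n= l*(40*n - 30) - 16*n^2 + 44*n - 24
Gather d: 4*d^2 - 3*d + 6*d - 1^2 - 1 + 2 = 4*d^2 + 3*d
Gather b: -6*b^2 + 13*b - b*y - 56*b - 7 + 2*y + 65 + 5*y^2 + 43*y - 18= -6*b^2 + b*(-y - 43) + 5*y^2 + 45*y + 40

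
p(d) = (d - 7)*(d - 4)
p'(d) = 2*d - 11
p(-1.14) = 41.84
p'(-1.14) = -13.28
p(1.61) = 12.88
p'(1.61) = -7.78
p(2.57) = 6.33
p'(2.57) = -5.86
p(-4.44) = 96.55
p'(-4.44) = -19.88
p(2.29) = 8.05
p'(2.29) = -6.42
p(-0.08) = 28.89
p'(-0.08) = -11.16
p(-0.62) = 35.20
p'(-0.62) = -12.24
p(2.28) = 8.12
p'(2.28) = -6.44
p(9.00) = 10.00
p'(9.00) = 7.00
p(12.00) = 40.00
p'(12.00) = 13.00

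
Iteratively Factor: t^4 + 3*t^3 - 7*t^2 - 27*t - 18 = (t + 2)*(t^3 + t^2 - 9*t - 9) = (t - 3)*(t + 2)*(t^2 + 4*t + 3) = (t - 3)*(t + 1)*(t + 2)*(t + 3)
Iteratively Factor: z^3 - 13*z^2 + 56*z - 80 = (z - 4)*(z^2 - 9*z + 20) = (z - 4)^2*(z - 5)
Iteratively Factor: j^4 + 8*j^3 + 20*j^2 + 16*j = (j + 2)*(j^3 + 6*j^2 + 8*j) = (j + 2)^2*(j^2 + 4*j) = (j + 2)^2*(j + 4)*(j)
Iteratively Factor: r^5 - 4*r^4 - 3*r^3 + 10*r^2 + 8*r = (r + 1)*(r^4 - 5*r^3 + 2*r^2 + 8*r) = r*(r + 1)*(r^3 - 5*r^2 + 2*r + 8) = r*(r + 1)^2*(r^2 - 6*r + 8) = r*(r - 2)*(r + 1)^2*(r - 4)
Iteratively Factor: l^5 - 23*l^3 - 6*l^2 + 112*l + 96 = (l - 4)*(l^4 + 4*l^3 - 7*l^2 - 34*l - 24) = (l - 4)*(l + 4)*(l^3 - 7*l - 6) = (l - 4)*(l - 3)*(l + 4)*(l^2 + 3*l + 2) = (l - 4)*(l - 3)*(l + 2)*(l + 4)*(l + 1)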